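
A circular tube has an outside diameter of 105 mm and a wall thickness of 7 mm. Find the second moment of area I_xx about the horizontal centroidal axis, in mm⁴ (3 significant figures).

Decompose the section into non-overlapping parts with the origin at the bottom-left of its bounding rectangle.
Outer circle: ⌀105, A = 8 659 mm², y = 52.5 mm, Ī = 5 966 602 mm⁴.
Bore (subtracted): ⌀91, A = 6503.9 mm², y = 52.5 mm, Ī = 3 366 166 mm⁴.
By symmetry the centroid is at mid-height, ȳ = 52.5 mm.
All pieces are centred on the horizontal centroidal axis, so I = ΣĪ (holes subtracted) = 2 600 437 mm⁴.

I_xx ≈ 2.60 × 10⁶ mm⁴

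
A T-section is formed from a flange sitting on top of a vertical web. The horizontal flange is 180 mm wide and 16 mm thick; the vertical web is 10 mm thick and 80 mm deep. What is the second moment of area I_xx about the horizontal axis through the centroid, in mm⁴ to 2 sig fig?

Split into non-overlapping primitives; take the origin at the lower-left of the bounding box.
Flange: 180 × 16, A = 2 880 mm², y = 88 mm, Ī = 61 440 mm⁴.
Web: 10 × 80, A = 800 mm², y = 40 mm, Ī = 426 667 mm⁴.
Centroid: ȳ = ΣA·y / ΣA = 77.57 mm.
Transfer each piece to the horizontal axis through the centroid using Ī + A·d² with d = y − 77.57:
  flange: d = 10.43 mm → contributes +375 028 mm⁴
  web: d = -37.57 mm → contributes +1 555 583 mm⁴
Total I = 1 930 611 mm⁴.

I_xx ≈ 1.9 × 10⁶ mm⁴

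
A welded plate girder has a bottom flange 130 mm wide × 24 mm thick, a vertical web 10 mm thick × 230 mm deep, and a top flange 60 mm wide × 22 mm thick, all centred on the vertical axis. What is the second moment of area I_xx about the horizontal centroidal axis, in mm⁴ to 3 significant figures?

Split into non-overlapping primitives; take the origin at the lower-left of the bounding box.
Bottom plate: 130 × 24, A = 3 120 mm², y = 12 mm, Ī = 149 760 mm⁴.
Web plate: 10 × 230, A = 2 300 mm², y = 139 mm, Ī = 10 139 167 mm⁴.
Top plate: 60 × 22, A = 1 320 mm², y = 265 mm, Ī = 53 240 mm⁴.
Centroid: ȳ = ΣA·y / ΣA = 104.89 mm.
Transfer each piece to the horizontal centroidal axis using Ī + A·d² with d = y − 104.89:
  bottom plate: d = -92.887 mm → contributes +27 069 243 mm⁴
  web plate: d = 34.113 mm → contributes +12 815 632 mm⁴
  top plate: d = 160.11 mm → contributes +33 892 886 mm⁴
Total I = 73 777 761 mm⁴.

I_xx ≈ 7.38 × 10⁷ mm⁴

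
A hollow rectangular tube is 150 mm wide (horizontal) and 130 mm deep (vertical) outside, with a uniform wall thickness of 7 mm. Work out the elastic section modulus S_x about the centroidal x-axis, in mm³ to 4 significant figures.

S_x ≈ 1.503 × 10⁵ mm³

Split into non-overlapping primitives; take the origin at the lower-left of the bounding box.
Outer rectangle: 150 × 130, A = 19 500 mm², y = 65 mm, Ī = 27 462 500 mm⁴.
Inner void (subtracted): 136 × 116, A = 15 776 mm², y = 65 mm, Ī = 17 690 155 mm⁴.
By symmetry the centroid is at mid-height, ȳ = 65 mm.
All pieces are centred on the centroidal x-axis, so I = ΣĪ (holes subtracted) = 9 772 345 mm⁴.
Extreme fibre distance c = 65 mm; S = I/c = 150 344 mm³.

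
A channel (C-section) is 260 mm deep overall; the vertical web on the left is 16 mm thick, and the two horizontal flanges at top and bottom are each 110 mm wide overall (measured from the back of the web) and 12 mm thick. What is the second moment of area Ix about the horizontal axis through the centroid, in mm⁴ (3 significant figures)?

Break the section into simple shapes (no overlaps), measuring from the bottom-left corner of the bounding box.
Web: 16 × 260, A = 4 160 mm², y = 130 mm, Ī = 23 434 667 mm⁴.
Top flange (beyond web): 94 × 12, A = 1 128 mm², y = 254 mm, Ī = 13 536 mm⁴.
Bottom flange (beyond web): 94 × 12, A = 1 128 mm², y = 6 mm, Ī = 13 536 mm⁴.
By symmetry the centroid is at mid-height, ȳ = 130 mm.
Transfer each piece to the horizontal axis through the centroid using Ī + A·d² with d = y − 130:
  web: d = 0 mm → contributes +23 434 667 mm⁴
  top flange (beyond web): d = 124 mm → contributes +17 357 664 mm⁴
  bottom flange (beyond web): d = -124 mm → contributes +17 357 664 mm⁴
Total I = 58 149 995 mm⁴.

Ix ≈ 5.81 × 10⁷ mm⁴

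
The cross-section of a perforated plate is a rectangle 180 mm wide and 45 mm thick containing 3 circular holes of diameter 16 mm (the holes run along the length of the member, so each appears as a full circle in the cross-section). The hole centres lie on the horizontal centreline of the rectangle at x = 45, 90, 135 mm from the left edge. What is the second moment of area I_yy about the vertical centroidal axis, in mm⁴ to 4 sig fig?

Treat the section as a set of non-overlapping primitives; coordinates are from the bounding-box lower-left.
Plate: 180 × 45, A = 8 100 mm², x = 90 mm, Ī = 21 870 000 mm⁴.
Hole 1 (subtracted): ⌀16, A = 201.062 mm², x = 45 mm, Ī = 3216.99 mm⁴.
Hole 2 (subtracted): ⌀16, A = 201.062 mm², x = 90 mm, Ī = 3216.99 mm⁴.
Hole 3 (subtracted): ⌀16, A = 201.062 mm², x = 135 mm, Ī = 3216.99 mm⁴.
By symmetry the centroid is at mid-width, x̄ = 90 mm.
Transfer each piece to the vertical centroidal axis using Ī + A·d² with d = x − 90:
  plate: d = 0 mm → contributes +21 870 000 mm⁴
  hole 1: d = -45 mm → contributes −410 367 mm⁴
  hole 2: d = 0 mm → contributes −3216.99 mm⁴
  hole 3: d = 45 mm → contributes −410 367 mm⁴
Total I = 21 046 048 mm⁴.

I_yy ≈ 2.105 × 10⁷ mm⁴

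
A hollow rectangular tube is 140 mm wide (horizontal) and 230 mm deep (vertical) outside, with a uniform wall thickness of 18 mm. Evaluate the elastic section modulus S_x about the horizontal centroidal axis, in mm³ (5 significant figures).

Split into non-overlapping primitives; take the origin at the lower-left of the bounding box.
Outer rectangle: 140 × 230, A = 32 200 mm², y = 115 mm, Ī = 141 948 333 mm⁴.
Inner void (subtracted): 104 × 194, A = 20 176 mm², y = 115 mm, Ī = 63 278 661 mm⁴.
By symmetry the centroid is at mid-height, ȳ = 115 mm.
All pieces are centred on the horizontal centroidal axis, so I = ΣĪ (holes subtracted) = 78 669 672 mm⁴.
Extreme fibre distance c = 115 mm; S = I/c = 684084.1 mm³.

S_x ≈ 6.8408 × 10⁵ mm³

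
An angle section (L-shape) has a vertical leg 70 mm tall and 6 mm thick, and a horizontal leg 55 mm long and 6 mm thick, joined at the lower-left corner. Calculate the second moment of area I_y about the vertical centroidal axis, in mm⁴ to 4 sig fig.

I_y ≈ 1.909 × 10⁵ mm⁴

Treat the section as a set of non-overlapping primitives; coordinates are from the bounding-box lower-left.
Vertical leg: 6 × 70, A = 420 mm², x = 3 mm, Ī = 1 260 mm⁴.
Horizontal leg (remainder): 49 × 6, A = 294 mm², x = 30.5 mm, Ī = 58824.5 mm⁴.
Centroid: x̄ = ΣA·x / ΣA = 14.3235 mm.
Transfer each piece to the vertical centroidal axis using Ī + A·d² with d = x − 14.3235:
  vertical leg: d = -11.3235 mm → contributes +55113.4 mm⁴
  horizontal leg (remainder): d = 16.1765 mm → contributes +135 758 mm⁴
Total I = 190 871 mm⁴.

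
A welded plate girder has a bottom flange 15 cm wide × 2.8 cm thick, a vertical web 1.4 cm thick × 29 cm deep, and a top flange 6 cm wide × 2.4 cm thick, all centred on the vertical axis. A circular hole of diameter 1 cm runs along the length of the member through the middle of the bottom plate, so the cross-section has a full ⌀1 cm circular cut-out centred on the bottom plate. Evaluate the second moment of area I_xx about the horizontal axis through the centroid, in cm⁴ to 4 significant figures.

Decompose the section into non-overlapping parts with the origin at the bottom-left of its bounding rectangle.
Bottom plate: 15 × 2.8, A = 42 cm², y = 1.4 cm, Ī = 27.44 cm⁴.
Web plate: 1.4 × 29, A = 40.6 cm², y = 17.3 cm, Ī = 2845.38 cm⁴.
Top plate: 6 × 2.4, A = 14.4 cm², y = 33 cm, Ī = 6.912 cm⁴.
Hole (subtracted): ⌀1, A = 0.785398 cm², y = 1.4 cm, Ī = 0.0490874 cm⁴.
Centroid: ȳ = ΣA·y / ΣA = 12.8388 cm.
Transfer each piece to the horizontal axis through the centroid using Ī + A·d² with d = y − 12.8388:
  bottom plate: d = -11.4388 cm → contributes +5522.98 cm⁴
  web plate: d = 4.4612 cm → contributes +3653.42 cm⁴
  top plate: d = 20.1612 cm → contributes +5860.13 cm⁴
  hole: d = -11.4388 cm → contributes −102.815 cm⁴
Total I = 14933.7 cm⁴.

I_xx ≈ 1.493 × 10⁴ cm⁴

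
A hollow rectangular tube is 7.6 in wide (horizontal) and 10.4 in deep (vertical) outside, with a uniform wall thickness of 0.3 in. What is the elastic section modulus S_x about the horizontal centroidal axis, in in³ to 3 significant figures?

Treat the section as a set of non-overlapping primitives; coordinates are from the bounding-box lower-left.
Outer rectangle: 7.6 × 10.4, A = 79.04 in², y = 5.2 in, Ī = 712.41 in⁴.
Inner void (subtracted): 7 × 9.8, A = 68.6 in², y = 5.2 in, Ī = 549.03 in⁴.
By symmetry the centroid is at mid-height, ȳ = 5.2 in.
All pieces are centred on the horizontal centroidal axis, so I = ΣĪ (holes subtracted) = 163.39 in⁴.
Extreme fibre distance c = 5.2 in; S = I/c = 31.42 in³.

S_x ≈ 31.4 in³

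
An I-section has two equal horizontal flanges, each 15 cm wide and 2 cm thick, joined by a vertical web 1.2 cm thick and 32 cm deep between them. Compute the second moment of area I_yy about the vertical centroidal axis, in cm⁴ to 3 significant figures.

Treat the section as a set of non-overlapping primitives; coordinates are from the bounding-box lower-left.
Bottom flange: 15 × 2, A = 30 cm², x = 7.5 cm, Ī = 562.5 cm⁴.
Web: 1.2 × 32, A = 38.4 cm², x = 7.5 cm, Ī = 4.608 cm⁴.
Top flange: 15 × 2, A = 30 cm², x = 7.5 cm, Ī = 562.5 cm⁴.
By symmetry the centroid is at mid-width, x̄ = 7.5 cm.
All pieces are centred on the vertical centroidal axis, so I = ΣĪ = 1129.6 cm⁴.

I_yy ≈ 1130 cm⁴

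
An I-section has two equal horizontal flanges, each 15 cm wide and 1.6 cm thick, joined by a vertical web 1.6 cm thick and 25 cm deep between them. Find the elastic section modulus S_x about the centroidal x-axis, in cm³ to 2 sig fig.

S_x ≈ 750 cm³

Treat the section as a set of non-overlapping primitives; coordinates are from the bounding-box lower-left.
Bottom flange: 15 × 1.6, A = 24 cm², y = 0.8 cm, Ī = 5.12 cm⁴.
Web: 1.6 × 25, A = 40 cm², y = 14.1 cm, Ī = 2 083 cm⁴.
Top flange: 15 × 1.6, A = 24 cm², y = 27.4 cm, Ī = 5.12 cm⁴.
By symmetry the centroid is at mid-height, ȳ = 14.1 cm.
Transfer each piece to the centroidal x-axis using Ī + A·d² with d = y − 14.1:
  bottom flange: d = -13.3 cm → contributes +4 250 cm⁴
  web: d = 0 cm → contributes +2 083 cm⁴
  top flange: d = 13.3 cm → contributes +4 250 cm⁴
Total I = 10 584 cm⁴.
Extreme fibre distance c = 14.1 cm; S = I/c = 750.7 cm³.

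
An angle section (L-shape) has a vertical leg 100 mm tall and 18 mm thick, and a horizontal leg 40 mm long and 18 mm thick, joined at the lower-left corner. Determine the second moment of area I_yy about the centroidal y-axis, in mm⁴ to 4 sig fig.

I_yy ≈ 1.944 × 10⁵ mm⁴

Decompose the section into non-overlapping parts with the origin at the bottom-left of its bounding rectangle.
Vertical leg: 18 × 100, A = 1 800 mm², x = 9 mm, Ī = 48 600 mm⁴.
Horizontal leg (remainder): 22 × 18, A = 396 mm², x = 29 mm, Ī = 15 972 mm⁴.
Centroid: x̄ = ΣA·x / ΣA = 12.6066 mm.
Transfer each piece to the centroidal y-axis using Ī + A·d² with d = x − 12.6066:
  vertical leg: d = -3.60656 mm → contributes +72013.1 mm⁴
  horizontal leg (remainder): d = 16.3934 mm → contributes +122 395 mm⁴
Total I = 194 408 mm⁴.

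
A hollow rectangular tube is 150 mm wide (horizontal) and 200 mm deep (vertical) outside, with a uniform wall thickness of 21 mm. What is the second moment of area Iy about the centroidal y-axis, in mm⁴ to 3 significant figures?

Decompose the section into non-overlapping parts with the origin at the bottom-left of its bounding rectangle.
Outer rectangle: 150 × 200, A = 30 000 mm², x = 75 mm, Ī = 56 250 000 mm⁴.
Inner void (subtracted): 108 × 158, A = 17 064 mm², x = 75 mm, Ī = 16 586 208 mm⁴.
By symmetry the centroid is at mid-width, x̄ = 75 mm.
All pieces are centred on the centroidal y-axis, so I = ΣĪ (holes subtracted) = 39 663 792 mm⁴.

Iy ≈ 3.97 × 10⁷ mm⁴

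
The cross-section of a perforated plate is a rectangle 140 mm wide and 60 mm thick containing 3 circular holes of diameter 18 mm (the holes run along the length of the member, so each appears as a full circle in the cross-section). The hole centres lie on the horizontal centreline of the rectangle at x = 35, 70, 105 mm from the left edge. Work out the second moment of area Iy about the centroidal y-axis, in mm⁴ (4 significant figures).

Iy ≈ 1.308 × 10⁷ mm⁴

Decompose the section into non-overlapping parts with the origin at the bottom-left of its bounding rectangle.
Plate: 140 × 60, A = 8 400 mm², x = 70 mm, Ī = 13 720 000 mm⁴.
Hole 1 (subtracted): ⌀18, A = 254.469 mm², x = 35 mm, Ī = 5 153 mm⁴.
Hole 2 (subtracted): ⌀18, A = 254.469 mm², x = 70 mm, Ī = 5 153 mm⁴.
Hole 3 (subtracted): ⌀18, A = 254.469 mm², x = 105 mm, Ī = 5 153 mm⁴.
By symmetry the centroid is at mid-width, x̄ = 70 mm.
Transfer each piece to the centroidal y-axis using Ī + A·d² with d = x − 70:
  plate: d = 0 mm → contributes +13 720 000 mm⁴
  hole 1: d = -35 mm → contributes −316 878 mm⁴
  hole 2: d = 0 mm → contributes −5 153 mm⁴
  hole 3: d = 35 mm → contributes −316 878 mm⁴
Total I = 13 081 092 mm⁴.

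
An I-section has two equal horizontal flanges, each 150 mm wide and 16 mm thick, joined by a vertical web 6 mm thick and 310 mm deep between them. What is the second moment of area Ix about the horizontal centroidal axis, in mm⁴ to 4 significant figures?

Ix ≈ 1.425 × 10⁸ mm⁴

Split into non-overlapping primitives; take the origin at the lower-left of the bounding box.
Bottom flange: 150 × 16, A = 2 400 mm², y = 8 mm, Ī = 51 200 mm⁴.
Web: 6 × 310, A = 1 860 mm², y = 171 mm, Ī = 14 895 500 mm⁴.
Top flange: 150 × 16, A = 2 400 mm², y = 334 mm, Ī = 51 200 mm⁴.
By symmetry the centroid is at mid-height, ȳ = 171 mm.
Transfer each piece to the horizontal centroidal axis using Ī + A·d² with d = y − 171:
  bottom flange: d = -163 mm → contributes +63 816 800 mm⁴
  web: d = 0 mm → contributes +14 895 500 mm⁴
  top flange: d = 163 mm → contributes +63 816 800 mm⁴
Total I = 142 529 100 mm⁴.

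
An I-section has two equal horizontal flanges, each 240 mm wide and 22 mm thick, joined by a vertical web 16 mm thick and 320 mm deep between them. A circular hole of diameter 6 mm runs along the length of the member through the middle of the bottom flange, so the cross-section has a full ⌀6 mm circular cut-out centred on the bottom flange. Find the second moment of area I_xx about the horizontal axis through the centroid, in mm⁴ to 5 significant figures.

Decompose the section into non-overlapping parts with the origin at the bottom-left of its bounding rectangle.
Bottom flange: 240 × 22, A = 5 280 mm², y = 11 mm, Ī = 212 960 mm⁴.
Web: 16 × 320, A = 5 120 mm², y = 182 mm, Ī = 43 690 667 mm⁴.
Top flange: 240 × 22, A = 5 280 mm², y = 353 mm, Ī = 212 960 mm⁴.
Hole (subtracted): ⌀6, A = 28.27433 mm², y = 11 mm, Ī = 63.61725 mm⁴.
Centroid: ȳ = ΣA·y / ΣA = 182.3089 mm.
Transfer each piece to the horizontal axis through the centroid using Ī + A·d² with d = y − 182.3089:
  bottom flange: d = -171.3089 mm → contributes +155 163 754 mm⁴
  web: d = -0.3089059 mm → contributes +43 691 155 mm⁴
  top flange: d = 170.6911 mm → contributes +154 048 134 mm⁴
  hole: d = -171.3089 mm → contributes −829823.2 mm⁴
Total I = 352 073 220 mm⁴.

I_xx ≈ 3.5207 × 10⁸ mm⁴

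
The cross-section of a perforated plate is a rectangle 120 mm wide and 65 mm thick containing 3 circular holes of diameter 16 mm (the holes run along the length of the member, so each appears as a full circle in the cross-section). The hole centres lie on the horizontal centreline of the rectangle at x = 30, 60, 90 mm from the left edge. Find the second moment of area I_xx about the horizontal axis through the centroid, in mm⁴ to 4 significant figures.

Decompose the section into non-overlapping parts with the origin at the bottom-left of its bounding rectangle.
Plate: 120 × 65, A = 7 800 mm², y = 32.5 mm, Ī = 2 746 250 mm⁴.
Hole 1 (subtracted): ⌀16, A = 201.062 mm², y = 32.5 mm, Ī = 3216.99 mm⁴.
Hole 2 (subtracted): ⌀16, A = 201.062 mm², y = 32.5 mm, Ī = 3216.99 mm⁴.
Hole 3 (subtracted): ⌀16, A = 201.062 mm², y = 32.5 mm, Ī = 3216.99 mm⁴.
By symmetry the centroid is at mid-height, ȳ = 32.5 mm.
All pieces are centred on the horizontal axis through the centroid, so I = ΣĪ (holes subtracted) = 2 736 599 mm⁴.

I_xx ≈ 2.737 × 10⁶ mm⁴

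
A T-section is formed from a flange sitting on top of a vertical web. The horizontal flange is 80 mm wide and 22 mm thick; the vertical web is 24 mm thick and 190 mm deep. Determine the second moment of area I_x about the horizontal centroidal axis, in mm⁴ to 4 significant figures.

Treat the section as a set of non-overlapping primitives; coordinates are from the bounding-box lower-left.
Flange: 80 × 22, A = 1 760 mm², y = 201 mm, Ī = 70986.7 mm⁴.
Web: 24 × 190, A = 4 560 mm², y = 95 mm, Ī = 13 718 000 mm⁴.
Centroid: ȳ = ΣA·y / ΣA = 124.519 mm.
Transfer each piece to the horizontal centroidal axis using Ī + A·d² with d = y − 124.519:
  flange: d = 76.481 mm → contributes +10 365 834 mm⁴
  web: d = -29.519 mm → contributes +17 691 450 mm⁴
Total I = 28 057 284 mm⁴.

I_x ≈ 2.806 × 10⁷ mm⁴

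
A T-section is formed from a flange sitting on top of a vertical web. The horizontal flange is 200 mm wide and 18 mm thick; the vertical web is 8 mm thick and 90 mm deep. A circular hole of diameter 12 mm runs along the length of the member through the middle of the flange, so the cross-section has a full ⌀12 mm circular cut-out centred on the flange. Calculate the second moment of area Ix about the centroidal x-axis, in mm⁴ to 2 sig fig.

Split into non-overlapping primitives; take the origin at the lower-left of the bounding box.
Flange: 200 × 18, A = 3 600 mm², y = 99 mm, Ī = 97 200 mm⁴.
Web: 8 × 90, A = 720 mm², y = 45 mm, Ī = 486 000 mm⁴.
Hole (subtracted): ⌀12, A = 113.1 mm², y = 99 mm, Ī = 1 018 mm⁴.
Centroid: ȳ = ΣA·y / ΣA = 89.76 mm.
Transfer each piece to the centroidal x-axis using Ī + A·d² with d = y − 89.76:
  flange: d = 9.242 mm → contributes +404 689 mm⁴
  web: d = -44.76 mm → contributes +1 928 364 mm⁴
  hole: d = 9.242 mm → contributes −10 678 mm⁴
Total I = 2 322 375 mm⁴.

Ix ≈ 2.3 × 10⁶ mm⁴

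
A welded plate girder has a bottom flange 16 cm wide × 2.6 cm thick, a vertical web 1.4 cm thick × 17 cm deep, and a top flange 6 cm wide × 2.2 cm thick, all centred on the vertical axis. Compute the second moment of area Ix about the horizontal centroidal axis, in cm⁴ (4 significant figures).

Ix ≈ 4809 cm⁴

Decompose the section into non-overlapping parts with the origin at the bottom-left of its bounding rectangle.
Bottom plate: 16 × 2.6, A = 41.6 cm², y = 1.3 cm, Ī = 23.4347 cm⁴.
Web plate: 1.4 × 17, A = 23.8 cm², y = 11.1 cm, Ī = 573.183 cm⁴.
Top plate: 6 × 2.2, A = 13.2 cm², y = 20.7 cm, Ī = 5.324 cm⁴.
Centroid: ȳ = ΣA·y / ΣA = 7.52545 cm.
Transfer each piece to the horizontal centroidal axis using Ī + A·d² with d = y − 7.52545:
  bottom plate: d = -6.22545 cm → contributes +1635.69 cm⁴
  web plate: d = 3.57455 cm → contributes +877.286 cm⁴
  top plate: d = 13.1746 cm → contributes +2296.43 cm⁴
Total I = 4809.41 cm⁴.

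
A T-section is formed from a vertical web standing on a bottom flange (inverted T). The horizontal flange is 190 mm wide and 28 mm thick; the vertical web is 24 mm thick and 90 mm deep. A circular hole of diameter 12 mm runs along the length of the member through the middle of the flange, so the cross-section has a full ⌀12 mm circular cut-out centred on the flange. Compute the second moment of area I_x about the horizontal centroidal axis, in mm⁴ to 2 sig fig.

I_x ≈ 7.1 × 10⁶ mm⁴

Decompose the section into non-overlapping parts with the origin at the bottom-left of its bounding rectangle.
Flange: 190 × 28, A = 5 320 mm², y = 14 mm, Ī = 347 573 mm⁴.
Web: 24 × 90, A = 2 160 mm², y = 73 mm, Ī = 1 458 000 mm⁴.
Hole (subtracted): ⌀12, A = 113.1 mm², y = 14 mm, Ī = 1 018 mm⁴.
Centroid: ȳ = ΣA·y / ΣA = 31.3 mm.
Transfer each piece to the horizontal centroidal axis using Ī + A·d² with d = y − 31.3:
  flange: d = -17.3 mm → contributes +1 939 611 mm⁴
  web: d = 41.7 mm → contributes +5 214 184 mm⁴
  hole: d = -17.3 mm → contributes −34 863 mm⁴
Total I = 7 118 932 mm⁴.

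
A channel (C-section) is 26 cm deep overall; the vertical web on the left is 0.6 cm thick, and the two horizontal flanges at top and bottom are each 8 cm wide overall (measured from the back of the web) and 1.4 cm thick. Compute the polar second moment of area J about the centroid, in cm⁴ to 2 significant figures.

Split into non-overlapping primitives; take the origin at the lower-left of the bounding box.
Web: 0.6 × 26, A = 15.6 cm², y = 13 cm, Ī = 878.8 cm⁴.
Top flange (beyond web): 7.4 × 1.4, A = 10.36 cm², y = 25.3 cm, Ī = 1.692 cm⁴.
Bottom flange (beyond web): 7.4 × 1.4, A = 10.36 cm², y = 0.7 cm, Ī = 1.692 cm⁴.
By symmetry the centroid is at mid-height, ȳ = 13 cm.
Transfer each piece to the centroidal x-axis using Ī + A·d² with d = y − 13:
  web: d = 0 cm → contributes +878.8 cm⁴
  top flange (beyond web): d = 12.3 cm → contributes +1 569 cm⁴
  bottom flange (beyond web): d = -12.3 cm → contributes +1 569 cm⁴
Total I = 4 017 cm⁴.
For the y-axis: x̄ = 2.582 cm.
Repeating about the centroidal y-axis gives I_y = 237.4 cm⁴.
Polar second moment: J = I_x + I_y = 4 254 cm⁴.

J ≈ 4300 cm⁴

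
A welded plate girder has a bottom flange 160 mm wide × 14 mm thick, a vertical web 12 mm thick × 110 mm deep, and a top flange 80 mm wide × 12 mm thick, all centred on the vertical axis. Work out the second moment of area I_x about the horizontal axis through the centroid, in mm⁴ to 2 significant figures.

I_x ≈ 1.2 × 10⁷ mm⁴

Split into non-overlapping primitives; take the origin at the lower-left of the bounding box.
Bottom plate: 160 × 14, A = 2 240 mm², y = 7 mm, Ī = 36 587 mm⁴.
Web plate: 12 × 110, A = 1 320 mm², y = 69 mm, Ī = 1 331 000 mm⁴.
Top plate: 80 × 12, A = 960 mm², y = 130 mm, Ī = 11 520 mm⁴.
Centroid: ȳ = ΣA·y / ΣA = 51.23 mm.
Transfer each piece to the horizontal axis through the centroid using Ī + A·d² with d = y − 51.23:
  bottom plate: d = -44.23 mm → contributes +4 418 700 mm⁴
  web plate: d = 17.77 mm → contributes +1 747 816 mm⁴
  top plate: d = 78.77 mm → contributes +5 968 031 mm⁴
Total I = 12 134 547 mm⁴.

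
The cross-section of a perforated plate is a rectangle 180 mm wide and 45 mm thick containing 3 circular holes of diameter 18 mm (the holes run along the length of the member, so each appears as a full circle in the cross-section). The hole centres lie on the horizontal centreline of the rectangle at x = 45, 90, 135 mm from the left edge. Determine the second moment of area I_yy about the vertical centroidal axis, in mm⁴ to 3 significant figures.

Decompose the section into non-overlapping parts with the origin at the bottom-left of its bounding rectangle.
Plate: 180 × 45, A = 8 100 mm², x = 90 mm, Ī = 21 870 000 mm⁴.
Hole 1 (subtracted): ⌀18, A = 254.47 mm², x = 45 mm, Ī = 5 153 mm⁴.
Hole 2 (subtracted): ⌀18, A = 254.47 mm², x = 90 mm, Ī = 5 153 mm⁴.
Hole 3 (subtracted): ⌀18, A = 254.47 mm², x = 135 mm, Ī = 5 153 mm⁴.
By symmetry the centroid is at mid-width, x̄ = 90 mm.
Transfer each piece to the vertical centroidal axis using Ī + A·d² with d = x − 90:
  plate: d = 0 mm → contributes +21 870 000 mm⁴
  hole 1: d = -45 mm → contributes −520 453 mm⁴
  hole 2: d = 0 mm → contributes −5 153 mm⁴
  hole 3: d = 45 mm → contributes −520 453 mm⁴
Total I = 20 823 942 mm⁴.

I_yy ≈ 2.08 × 10⁷ mm⁴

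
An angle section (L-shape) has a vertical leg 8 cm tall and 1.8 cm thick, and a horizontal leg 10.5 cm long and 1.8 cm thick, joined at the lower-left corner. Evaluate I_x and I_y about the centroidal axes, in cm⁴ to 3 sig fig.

I_x ≈ 153 cm⁴, I_y ≈ 309 cm⁴

Break the section into simple shapes (no overlaps), measuring from the bottom-left corner of the bounding box.
Vertical leg: 1.8 × 8, A = 14.4 cm², y = 4 cm, Ī = 76.8 cm⁴.
Horizontal leg (remainder): 8.7 × 1.8, A = 15.66 cm², y = 0.9 cm, Ī = 4.2282 cm⁴.
Centroid: ȳ = ΣA·y / ΣA = 2.385 cm.
Transfer each piece to the centroidal x-axis using Ī + A·d² with d = y − 2.385:
  vertical leg: d = 1.615 cm → contributes +114.36 cm⁴
  horizontal leg (remainder): d = -1.485 cm → contributes +38.763 cm⁴
Total I = 153.12 cm⁴.
For the y-axis: x̄ = 3.635 cm.
Repeating about the centroidal y-axis gives I_y = 309.43 cm⁴.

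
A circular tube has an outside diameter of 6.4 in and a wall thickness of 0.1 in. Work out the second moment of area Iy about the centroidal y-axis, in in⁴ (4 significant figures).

Iy ≈ 9.822 in⁴

Break the section into simple shapes (no overlaps), measuring from the bottom-left corner of the bounding box.
Outer circle: ⌀6.4, A = 32.1699 in², x = 3.2 in, Ī = 82.355 in⁴.
Bore (subtracted): ⌀6.2, A = 30.1907 in², x = 3.2 in, Ī = 72.5332 in⁴.
By symmetry the centroid is at mid-width, x̄ = 3.2 in.
All pieces are centred on the centroidal y-axis, so I = ΣĪ (holes subtracted) = 9.8218 in⁴.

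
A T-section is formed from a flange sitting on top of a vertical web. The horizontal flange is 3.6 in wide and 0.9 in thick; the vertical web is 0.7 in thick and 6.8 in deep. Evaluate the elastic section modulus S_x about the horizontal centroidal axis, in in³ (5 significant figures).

S_x ≈ 9.5045 in³

Decompose the section into non-overlapping parts with the origin at the bottom-left of its bounding rectangle.
Flange: 3.6 × 0.9, A = 3.24 in², y = 7.25 in, Ī = 0.2187 in⁴.
Web: 0.7 × 6.8, A = 4.76 in², y = 3.4 in, Ī = 18.34187 in⁴.
Centroid: ȳ = ΣA·y / ΣA = 4.95925 in.
Transfer each piece to the horizontal centroidal axis using Ī + A·d² with d = y − 4.95925:
  flange: d = 2.29075 in → contributes +17.22072 in⁴
  web: d = -1.55925 in → contributes +29.91467 in⁴
Total I = 47.13538 in⁴.
Extreme fibre distance c = 4.95925 in; S = I/c = 9.504538 in³.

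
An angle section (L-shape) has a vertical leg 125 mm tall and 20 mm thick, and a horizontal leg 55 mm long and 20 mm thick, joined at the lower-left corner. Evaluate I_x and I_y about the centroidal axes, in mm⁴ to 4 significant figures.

I_x ≈ 4.786 × 10⁶ mm⁴, I_y ≈ 5.684 × 10⁵ mm⁴

Split into non-overlapping primitives; take the origin at the lower-left of the bounding box.
Vertical leg: 20 × 125, A = 2 500 mm², y = 62.5 mm, Ī = 3 255 208 mm⁴.
Horizontal leg (remainder): 35 × 20, A = 700 mm², y = 10 mm, Ī = 23333.3 mm⁴.
Centroid: ȳ = ΣA·y / ΣA = 51.0156 mm.
Transfer each piece to the centroidal x-axis using Ī + A·d² with d = y − 51.0156:
  vertical leg: d = 11.4844 mm → contributes +3 584 936 mm⁴
  horizontal leg (remainder): d = -41.0156 mm → contributes +1 200 930 mm⁴
Total I = 4 785 866 mm⁴.
For the y-axis: x̄ = 16.0156 mm.
Repeating about the centroidal y-axis gives I_y = 568 366 mm⁴.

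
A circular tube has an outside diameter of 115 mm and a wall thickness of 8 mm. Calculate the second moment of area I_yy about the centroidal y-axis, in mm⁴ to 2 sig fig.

I_yy ≈ 3.9 × 10⁶ mm⁴

Break the section into simple shapes (no overlaps), measuring from the bottom-left corner of the bounding box.
Outer circle: ⌀115, A = 10 387 mm², x = 57.5 mm, Ī = 8 585 414 mm⁴.
Bore (subtracted): ⌀99, A = 7 698 mm², x = 57.5 mm, Ī = 4 715 315 mm⁴.
By symmetry the centroid is at mid-width, x̄ = 57.5 mm.
All pieces are centred on the centroidal y-axis, so I = ΣĪ (holes subtracted) = 3 870 100 mm⁴.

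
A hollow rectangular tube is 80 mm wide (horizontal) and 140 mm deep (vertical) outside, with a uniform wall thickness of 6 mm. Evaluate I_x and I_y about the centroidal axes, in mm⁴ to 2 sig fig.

I_x ≈ 6.4 × 10⁶ mm⁴, I_y ≈ 2.6 × 10⁶ mm⁴

Decompose the section into non-overlapping parts with the origin at the bottom-left of its bounding rectangle.
Outer rectangle: 80 × 140, A = 11 200 mm², y = 70 mm, Ī = 18 293 333 mm⁴.
Inner void (subtracted): 68 × 128, A = 8 704 mm², y = 70 mm, Ī = 11 883 861 mm⁴.
By symmetry the centroid is at mid-height, ȳ = 70 mm.
All pieces are centred on the centroidal x-axis, so I = ΣĪ (holes subtracted) = 6 409 472 mm⁴.
Repeating about the centroidal y-axis gives I_y = 2 619 392 mm⁴.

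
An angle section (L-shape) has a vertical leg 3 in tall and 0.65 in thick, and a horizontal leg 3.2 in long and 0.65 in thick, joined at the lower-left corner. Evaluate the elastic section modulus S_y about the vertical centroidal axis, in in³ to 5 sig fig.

S_y ≈ 1.5237 in³

Split into non-overlapping primitives; take the origin at the lower-left of the bounding box.
Vertical leg: 0.65 × 3, A = 1.95 in², x = 0.325 in, Ī = 0.06865625 in⁴.
Horizontal leg (remainder): 2.55 × 0.65, A = 1.6575 in², x = 1.925 in, Ī = 0.8981578 in⁴.
Centroid: x̄ = ΣA·x / ΣA = 1.060135 in.
Transfer each piece to the vertical centroidal axis using Ī + A·d² with d = x − 1.060135:
  vertical leg: d = -0.7351351 in → contributes +1.122482 in⁴
  horizontal leg (remainder): d = 0.8648649 in → contributes +2.137953 in⁴
Total I = 3.260436 in⁴.
Extreme fibre distance c = 2.139865 in; S = I/c = 1.523664 in³.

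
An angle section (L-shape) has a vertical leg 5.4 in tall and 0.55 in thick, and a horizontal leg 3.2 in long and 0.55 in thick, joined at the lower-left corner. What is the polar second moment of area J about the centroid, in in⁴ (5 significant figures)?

J ≈ 16.434 in⁴

Decompose the section into non-overlapping parts with the origin at the bottom-left of its bounding rectangle.
Vertical leg: 0.55 × 5.4, A = 2.97 in², y = 2.7 in, Ī = 7.2171 in⁴.
Horizontal leg (remainder): 2.65 × 0.55, A = 1.4575 in², y = 0.275 in, Ī = 0.03674115 in⁴.
Centroid: ȳ = ΣA·y / ΣA = 1.901708 in.
Transfer each piece to the centroidal x-axis using Ī + A·d² with d = y − 1.901708:
  vertical leg: d = 0.7982919 in → contributes +9.109792 in⁴
  horizontal leg (remainder): d = -1.626708 in → contributes +3.893547 in⁴
Total I = 13.00334 in⁴.
For the y-axis: x̄ = 0.8017081 in.
Repeating about the centroidal y-axis gives I_y = 3.430727 in⁴.
Polar second moment: J = I_x + I_y = 16.43407 in⁴.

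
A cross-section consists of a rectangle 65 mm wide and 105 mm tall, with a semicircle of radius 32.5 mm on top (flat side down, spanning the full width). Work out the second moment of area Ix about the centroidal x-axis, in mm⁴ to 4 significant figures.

Decompose the section into non-overlapping parts with the origin at the bottom-left of its bounding rectangle.
Rectangular body: 65 × 105, A = 6 825 mm², y = 52.5 mm, Ī = 6 270 469 mm⁴.
Semicircular cap: semicircle r = 32.5, A = 1659.15 mm², y = 118.793 mm, Ī = 122 452 mm⁴.
Centroid: ȳ = ΣA·y / ΣA = 65.4643 mm.
Transfer each piece to the centroidal x-axis using Ī + A·d² with d = y − 65.4643:
  rectangular body: d = -12.9643 mm → contributes +7 417 565 mm⁴
  semicircular cap: d = 53.3291 mm → contributes +4 841 081 mm⁴
Total I = 12 258 646 mm⁴.

Ix ≈ 1.226 × 10⁷ mm⁴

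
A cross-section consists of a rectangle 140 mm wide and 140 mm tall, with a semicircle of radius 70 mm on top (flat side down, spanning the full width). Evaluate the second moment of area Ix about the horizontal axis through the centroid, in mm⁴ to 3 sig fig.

Decompose the section into non-overlapping parts with the origin at the bottom-left of its bounding rectangle.
Rectangular body: 140 × 140, A = 19 600 mm², y = 70 mm, Ī = 32 013 333 mm⁴.
Semicircular cap: semicircle r = 70, A = 7696.9 mm², y = 169.71 mm, Ī = 2 635 265 mm⁴.
Centroid: ȳ = ΣA·y / ΣA = 98.115 mm.
Transfer each piece to the horizontal axis through the centroid using Ī + A·d² with d = y − 98.115:
  rectangular body: d = -28.115 mm → contributes +47 506 112 mm⁴
  semicircular cap: d = 71.594 mm → contributes +42 087 301 mm⁴
Total I = 89 593 413 mm⁴.

Ix ≈ 8.96 × 10⁷ mm⁴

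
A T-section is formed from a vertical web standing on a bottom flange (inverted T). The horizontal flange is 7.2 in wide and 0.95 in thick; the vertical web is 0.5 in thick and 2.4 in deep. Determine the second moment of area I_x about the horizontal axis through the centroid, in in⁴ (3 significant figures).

I_x ≈ 3.95 in⁴

Split into non-overlapping primitives; take the origin at the lower-left of the bounding box.
Flange: 7.2 × 0.95, A = 6.84 in², y = 0.475 in, Ī = 0.51443 in⁴.
Web: 0.5 × 2.4, A = 1.2 in², y = 2.15 in, Ī = 0.576 in⁴.
Centroid: ȳ = ΣA·y / ΣA = 0.725 in.
Transfer each piece to the horizontal axis through the centroid using Ī + A·d² with d = y − 0.725:
  flange: d = -0.25 in → contributes +0.94193 in⁴
  web: d = 1.425 in → contributes +3.0128 in⁴
Total I = 3.9547 in⁴.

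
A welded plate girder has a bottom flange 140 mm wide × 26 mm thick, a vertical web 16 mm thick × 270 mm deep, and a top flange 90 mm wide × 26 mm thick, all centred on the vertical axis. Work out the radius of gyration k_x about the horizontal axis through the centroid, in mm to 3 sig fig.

Treat the section as a set of non-overlapping primitives; coordinates are from the bounding-box lower-left.
Bottom plate: 140 × 26, A = 3 640 mm², y = 13 mm, Ī = 205 053 mm⁴.
Web plate: 16 × 270, A = 4 320 mm², y = 161 mm, Ī = 26 244 000 mm⁴.
Top plate: 90 × 26, A = 2 340 mm², y = 309 mm, Ī = 131 820 mm⁴.
Centroid: ȳ = ΣA·y / ΣA = 142.32 mm.
Transfer each piece to the horizontal axis through the centroid using Ī + A·d² with d = y − 142.32:
  bottom plate: d = -129.32 mm → contributes +61 079 550 mm⁴
  web plate: d = 18.68 mm → contributes +27 751 368 mm⁴
  top plate: d = 166.68 mm → contributes +65 141 917 mm⁴
Total I = 153 972 836 mm⁴.
Radius of gyration: k = √(I/A) = √(153 972 836 / 10 300) = 122.27 mm.

k_x ≈ 122 mm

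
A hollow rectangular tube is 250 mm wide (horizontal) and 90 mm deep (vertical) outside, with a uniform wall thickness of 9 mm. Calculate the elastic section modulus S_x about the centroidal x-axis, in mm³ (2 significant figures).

Split into non-overlapping primitives; take the origin at the lower-left of the bounding box.
Outer rectangle: 250 × 90, A = 22 500 mm², y = 45 mm, Ī = 15 187 500 mm⁴.
Inner void (subtracted): 232 × 72, A = 16 704 mm², y = 45 mm, Ī = 7 216 128 mm⁴.
By symmetry the centroid is at mid-height, ȳ = 45 mm.
All pieces are centred on the centroidal x-axis, so I = ΣĪ (holes subtracted) = 7 971 372 mm⁴.
Extreme fibre distance c = 45 mm; S = I/c = 177 142 mm³.

S_x ≈ 1.8 × 10⁵ mm³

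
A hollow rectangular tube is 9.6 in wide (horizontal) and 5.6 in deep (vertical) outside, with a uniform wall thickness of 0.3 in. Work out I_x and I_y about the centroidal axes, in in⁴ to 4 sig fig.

Break the section into simple shapes (no overlaps), measuring from the bottom-left corner of the bounding box.
Outer rectangle: 9.6 × 5.6, A = 53.76 in², y = 2.8 in, Ī = 140.493 in⁴.
Inner void (subtracted): 9 × 5, A = 45 in², y = 2.8 in, Ī = 93.75 in⁴.
By symmetry the centroid is at mid-height, ȳ = 2.8 in.
All pieces are centred on the centroidal x-axis, so I = ΣĪ (holes subtracted) = 46.7428 in⁴.
Repeating about the centroidal y-axis gives I_y = 109.127 in⁴.

I_x ≈ 46.74 in⁴, I_y ≈ 109.1 in⁴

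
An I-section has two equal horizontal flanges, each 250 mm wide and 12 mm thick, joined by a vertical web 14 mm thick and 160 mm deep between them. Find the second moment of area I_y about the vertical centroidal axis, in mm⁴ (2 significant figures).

I_y ≈ 3.1 × 10⁷ mm⁴

Treat the section as a set of non-overlapping primitives; coordinates are from the bounding-box lower-left.
Bottom flange: 250 × 12, A = 3 000 mm², x = 125 mm, Ī = 15 625 000 mm⁴.
Web: 14 × 160, A = 2 240 mm², x = 125 mm, Ī = 36 587 mm⁴.
Top flange: 250 × 12, A = 3 000 mm², x = 125 mm, Ī = 15 625 000 mm⁴.
By symmetry the centroid is at mid-width, x̄ = 125 mm.
All pieces are centred on the vertical centroidal axis, so I = ΣĪ = 31 286 587 mm⁴.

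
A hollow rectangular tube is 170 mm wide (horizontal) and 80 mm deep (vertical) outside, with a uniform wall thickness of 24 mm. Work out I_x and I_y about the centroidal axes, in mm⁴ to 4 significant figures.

I_x ≈ 6.920 × 10⁶ mm⁴, I_y ≈ 2.791 × 10⁷ mm⁴

Split into non-overlapping primitives; take the origin at the lower-left of the bounding box.
Outer rectangle: 170 × 80, A = 13 600 mm², y = 40 mm, Ī = 7 253 333 mm⁴.
Inner void (subtracted): 122 × 32, A = 3 904 mm², y = 40 mm, Ī = 333 141 mm⁴.
By symmetry the centroid is at mid-height, ȳ = 40 mm.
All pieces are centred on the centroidal x-axis, so I = ΣĪ (holes subtracted) = 6 920 192 mm⁴.
Repeating about the centroidal y-axis gives I_y = 27 911 072 mm⁴.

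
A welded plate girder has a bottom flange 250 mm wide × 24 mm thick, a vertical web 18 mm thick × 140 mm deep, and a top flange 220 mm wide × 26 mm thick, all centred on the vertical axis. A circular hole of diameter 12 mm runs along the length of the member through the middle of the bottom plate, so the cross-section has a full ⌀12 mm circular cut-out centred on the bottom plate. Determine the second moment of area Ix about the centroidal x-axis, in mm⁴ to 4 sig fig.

Treat the section as a set of non-overlapping primitives; coordinates are from the bounding-box lower-left.
Bottom plate: 250 × 24, A = 6 000 mm², y = 12 mm, Ī = 288 000 mm⁴.
Web plate: 18 × 140, A = 2 520 mm², y = 94 mm, Ī = 4 116 000 mm⁴.
Top plate: 220 × 26, A = 5 720 mm², y = 177 mm, Ī = 322 227 mm⁴.
Hole (subtracted): ⌀12, A = 113.097 mm², y = 12 mm, Ī = 1017.88 mm⁴.
Centroid: ȳ = ΣA·y / ΣA = 93.4361 mm.
Transfer each piece to the centroidal x-axis using Ī + A·d² with d = y − 93.4361:
  bottom plate: d = -81.4361 mm → contributes +40 079 040 mm⁴
  web plate: d = 0.56389 mm → contributes +4 116 801 mm⁴
  top plate: d = 83.5639 mm → contributes +40 264 550 mm⁴
  hole: d = -81.4361 mm → contributes −751 061 mm⁴
Total I = 83 709 330 mm⁴.

Ix ≈ 8.371 × 10⁷ mm⁴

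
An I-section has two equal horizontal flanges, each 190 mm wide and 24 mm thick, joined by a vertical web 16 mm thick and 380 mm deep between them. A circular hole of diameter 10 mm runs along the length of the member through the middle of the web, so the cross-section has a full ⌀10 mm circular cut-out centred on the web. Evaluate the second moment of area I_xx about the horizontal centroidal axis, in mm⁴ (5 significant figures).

Break the section into simple shapes (no overlaps), measuring from the bottom-left corner of the bounding box.
Bottom flange: 190 × 24, A = 4 560 mm², y = 12 mm, Ī = 218 880 mm⁴.
Web: 16 × 380, A = 6 080 mm², y = 214 mm, Ī = 73 162 667 mm⁴.
Top flange: 190 × 24, A = 4 560 mm², y = 416 mm, Ī = 218 880 mm⁴.
Hole (subtracted): ⌀10, A = 78.53982 mm², y = 214 mm, Ī = 490.8739 mm⁴.
By symmetry the centroid is at mid-height, ȳ = 214 mm.
Transfer each piece to the horizontal centroidal axis using Ī + A·d² with d = y − 214:
  bottom flange: d = -202 mm → contributes +186 285 120 mm⁴
  web: d = 0 mm → contributes +73 162 667 mm⁴
  top flange: d = 202 mm → contributes +186 285 120 mm⁴
  hole: d = 0 mm → contributes −490.8739 mm⁴
Total I = 445 732 416 mm⁴.

I_xx ≈ 4.4573 × 10⁸ mm⁴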